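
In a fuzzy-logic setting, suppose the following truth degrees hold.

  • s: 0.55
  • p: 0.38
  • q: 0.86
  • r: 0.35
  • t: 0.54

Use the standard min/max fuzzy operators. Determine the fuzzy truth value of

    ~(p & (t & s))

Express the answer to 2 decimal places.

0.62

t & s = min(a, b) on (0.54, 0.55) = 0.54
p & (t & s) = min(a, b) on (0.38, 0.54) = 0.38
~(p & (t & s)) = 1 − 0.38 = 0.62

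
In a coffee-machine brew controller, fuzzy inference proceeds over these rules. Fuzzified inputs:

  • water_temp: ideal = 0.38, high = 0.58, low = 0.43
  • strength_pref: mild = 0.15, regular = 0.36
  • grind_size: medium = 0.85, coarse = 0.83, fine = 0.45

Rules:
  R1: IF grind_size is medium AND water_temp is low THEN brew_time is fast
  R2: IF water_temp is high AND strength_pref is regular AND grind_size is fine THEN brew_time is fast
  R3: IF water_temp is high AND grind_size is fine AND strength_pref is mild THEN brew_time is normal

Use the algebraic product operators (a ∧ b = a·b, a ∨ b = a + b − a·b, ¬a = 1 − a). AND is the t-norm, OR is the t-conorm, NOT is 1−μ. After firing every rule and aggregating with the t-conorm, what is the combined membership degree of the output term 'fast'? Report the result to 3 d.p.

0.425

R1: medium=0.85, low=0.43; AND[a·b] → w = 0.3655
R2: high=0.58, regular=0.36, fine=0.45; AND[a·b] → w = 0.0940
R3: high=0.58, fine=0.45, mild=0.15; AND[a·b] → w = 0.0391
Rules with consequent 'fast': {R1, R2} → strengths 0.3655, 0.0940
Aggregate via t-conorm [a + b − a·b]: 0.4251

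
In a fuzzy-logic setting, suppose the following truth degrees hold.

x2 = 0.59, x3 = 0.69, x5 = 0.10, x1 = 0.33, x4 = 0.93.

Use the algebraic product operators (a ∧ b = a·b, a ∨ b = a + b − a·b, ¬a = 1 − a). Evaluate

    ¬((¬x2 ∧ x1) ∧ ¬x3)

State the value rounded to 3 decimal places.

¬x2 = 1 − 0.5900 = 0.4100
¬x2 ∧ x1 = a·b on (0.4100, 0.3300) = 0.1353
¬x3 = 1 − 0.6900 = 0.3100
(¬x2 ∧ x1) ∧ ¬x3 = a·b on (0.1353, 0.3100) = 0.0419
¬((¬x2 ∧ x1) ∧ ¬x3) = 1 − 0.0419 = 0.9581

0.958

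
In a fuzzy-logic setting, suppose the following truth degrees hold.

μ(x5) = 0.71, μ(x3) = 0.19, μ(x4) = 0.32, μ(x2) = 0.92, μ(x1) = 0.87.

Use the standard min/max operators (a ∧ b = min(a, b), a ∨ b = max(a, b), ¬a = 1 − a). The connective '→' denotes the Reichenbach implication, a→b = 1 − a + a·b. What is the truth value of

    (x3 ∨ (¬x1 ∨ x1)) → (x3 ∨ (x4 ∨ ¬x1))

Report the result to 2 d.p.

0.41

¬x1 = 1 − 0.87 = 0.13
¬x1 ∨ x1 = max(a, b) on (0.13, 0.87) = 0.87
x3 ∨ (¬x1 ∨ x1) = max(a, b) on (0.19, 0.87) = 0.87
¬x1 = 1 − 0.87 = 0.13
x4 ∨ ¬x1 = max(a, b) on (0.32, 0.13) = 0.32
x3 ∨ (x4 ∨ ¬x1) = max(a, b) on (0.19, 0.32) = 0.32
(x3 ∨ (¬x1 ∨ x1)) → (x3 ∨ (x4 ∨ ¬x1))  [Reichenbach: 1 − a + a·b] with a=0.87, b=0.32 → 0.41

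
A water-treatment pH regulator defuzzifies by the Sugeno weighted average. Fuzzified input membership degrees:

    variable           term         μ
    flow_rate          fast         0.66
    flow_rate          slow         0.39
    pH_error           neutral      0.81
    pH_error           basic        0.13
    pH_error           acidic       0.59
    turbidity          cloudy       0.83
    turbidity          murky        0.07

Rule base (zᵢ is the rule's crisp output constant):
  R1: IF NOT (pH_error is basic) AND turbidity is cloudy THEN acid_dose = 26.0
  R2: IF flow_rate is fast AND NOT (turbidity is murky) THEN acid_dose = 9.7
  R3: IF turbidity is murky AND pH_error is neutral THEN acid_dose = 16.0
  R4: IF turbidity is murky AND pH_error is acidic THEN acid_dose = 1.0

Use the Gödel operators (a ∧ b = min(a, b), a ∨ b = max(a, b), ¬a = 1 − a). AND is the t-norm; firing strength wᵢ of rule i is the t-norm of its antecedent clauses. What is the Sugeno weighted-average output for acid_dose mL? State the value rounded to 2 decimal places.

17.90

R1 (z=26.0): ¬basic=1−0.13=0.87, cloudy=0.83; AND[min(a, b)] → w = 0.83
R2 (z=9.7): fast=0.66, ¬murky=1−0.07=0.93; AND[min(a, b)] → w = 0.66
R3 (z=16.0): murky=0.07, neutral=0.81; AND[min(a, b)] → w = 0.07
R4 (z=1.0): murky=0.07, acidic=0.59; AND[min(a, b)] → w = 0.07
Weighted average = (0.83·26.0 + 0.66·9.7 + 0.07·16.0 + 0.07·1.0) / (0.83 + 0.66 + 0.07 + 0.07)
  = 29.1720 / 1.6300 = 17.90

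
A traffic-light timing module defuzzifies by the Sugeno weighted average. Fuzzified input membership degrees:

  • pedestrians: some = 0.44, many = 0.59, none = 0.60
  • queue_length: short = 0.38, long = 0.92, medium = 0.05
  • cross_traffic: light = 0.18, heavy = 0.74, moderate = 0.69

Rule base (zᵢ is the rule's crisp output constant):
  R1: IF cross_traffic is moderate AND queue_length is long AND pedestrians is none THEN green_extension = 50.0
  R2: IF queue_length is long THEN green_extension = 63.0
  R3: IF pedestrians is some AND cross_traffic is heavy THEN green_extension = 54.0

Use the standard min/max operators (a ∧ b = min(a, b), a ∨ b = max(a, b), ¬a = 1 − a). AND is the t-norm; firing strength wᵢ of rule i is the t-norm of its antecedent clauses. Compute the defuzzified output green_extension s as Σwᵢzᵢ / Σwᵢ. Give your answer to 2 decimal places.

R1 (z=50.0): moderate=0.69, long=0.92, none=0.60; AND[min(a, b)] → w = 0.60
R2 (z=63.0): long=0.92 → w = 0.92
R3 (z=54.0): some=0.44, heavy=0.74; AND[min(a, b)] → w = 0.44
Weighted average = (0.60·50.0 + 0.92·63.0 + 0.44·54.0) / (0.60 + 0.92 + 0.44)
  = 111.7200 / 1.9600 = 57.00

57.00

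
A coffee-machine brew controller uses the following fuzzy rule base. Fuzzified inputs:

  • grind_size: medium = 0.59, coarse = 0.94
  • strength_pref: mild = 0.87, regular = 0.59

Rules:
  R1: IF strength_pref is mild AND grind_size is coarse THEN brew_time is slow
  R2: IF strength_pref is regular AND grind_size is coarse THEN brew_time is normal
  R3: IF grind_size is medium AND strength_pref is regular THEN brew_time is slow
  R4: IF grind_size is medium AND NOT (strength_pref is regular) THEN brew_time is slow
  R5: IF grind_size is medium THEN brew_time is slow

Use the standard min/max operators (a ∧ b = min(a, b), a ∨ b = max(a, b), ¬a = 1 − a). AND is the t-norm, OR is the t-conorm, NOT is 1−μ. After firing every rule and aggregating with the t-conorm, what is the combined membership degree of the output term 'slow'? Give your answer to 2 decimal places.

R1: mild=0.87, coarse=0.94; AND[min(a, b)] → w = 0.87
R2: regular=0.59, coarse=0.94; AND[min(a, b)] → w = 0.59
R3: medium=0.59, regular=0.59; AND[min(a, b)] → w = 0.59
R4: medium=0.59, ¬regular=1−0.59=0.41; AND[min(a, b)] → w = 0.41
R5: medium=0.59 → w = 0.59
Rules with consequent 'slow': {R1, R3, R4, R5} → strengths 0.87, 0.59, 0.41, 0.59
Aggregate via t-conorm [max(a, b)]: 0.87

0.87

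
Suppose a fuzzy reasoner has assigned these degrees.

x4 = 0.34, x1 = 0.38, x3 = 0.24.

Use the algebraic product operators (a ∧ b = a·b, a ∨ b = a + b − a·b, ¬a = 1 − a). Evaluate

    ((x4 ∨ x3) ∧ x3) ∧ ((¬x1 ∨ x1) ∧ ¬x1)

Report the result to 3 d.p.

0.057

x4 ∨ x3 = a + b − a·b on (0.3400, 0.2400) = 0.4984
(x4 ∨ x3) ∧ x3 = a·b on (0.4984, 0.2400) = 0.1196
¬x1 = 1 − 0.3800 = 0.6200
¬x1 ∨ x1 = a + b − a·b on (0.6200, 0.3800) = 0.7644
¬x1 = 1 − 0.3800 = 0.6200
(¬x1 ∨ x1) ∧ ¬x1 = a·b on (0.7644, 0.6200) = 0.4739
((x4 ∨ x3) ∧ x3) ∧ ((¬x1 ∨ x1) ∧ ¬x1) = a·b on (0.1196, 0.4739) = 0.0567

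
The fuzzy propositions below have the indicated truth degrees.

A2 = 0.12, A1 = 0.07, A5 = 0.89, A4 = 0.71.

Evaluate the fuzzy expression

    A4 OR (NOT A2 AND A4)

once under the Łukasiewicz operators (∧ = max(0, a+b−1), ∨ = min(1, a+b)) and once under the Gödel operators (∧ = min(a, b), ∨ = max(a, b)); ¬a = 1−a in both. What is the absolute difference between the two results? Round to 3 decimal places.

Under Łukasiewicz:
  NOT A2 = 1 − 0.12 = 0.88
  NOT A2 AND A4 = max(0, a+b−1) on (0.88, 0.71) = 0.59
  A4 OR (NOT A2 AND A4) = min(1, a+b) on (0.71, 0.59) = 1.00
  → value = 1.0000
Under Gödel:
  NOT A2 = 1 − 0.12 = 0.88
  NOT A2 AND A4 = min(a, b) on (0.88, 0.71) = 0.71
  A4 OR (NOT A2 AND A4) = max(a, b) on (0.71, 0.71) = 0.71
  → value = 0.7100
|1.0000 − 0.7100| = 0.290

0.290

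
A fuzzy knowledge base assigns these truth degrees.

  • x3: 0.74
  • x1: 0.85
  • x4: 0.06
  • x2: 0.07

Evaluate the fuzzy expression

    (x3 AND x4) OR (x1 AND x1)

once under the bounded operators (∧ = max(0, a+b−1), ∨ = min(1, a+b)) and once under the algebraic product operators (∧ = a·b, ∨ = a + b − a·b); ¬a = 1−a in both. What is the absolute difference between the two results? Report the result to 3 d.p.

Under bounded:
  x3 AND x4 = max(0, a+b−1) on (0.74, 0.06) = 0.00
  x1 AND x1 = max(0, a+b−1) on (0.85, 0.85) = 0.70
  (x3 AND x4) OR (x1 AND x1) = min(1, a+b) on (0.00, 0.70) = 0.70
  → value = 0.7000
Under algebraic product:
  x3 AND x4 = a·b on (0.7400, 0.0600) = 0.0444
  x1 AND x1 = a·b on (0.8500, 0.8500) = 0.7225
  (x3 AND x4) OR (x1 AND x1) = a + b − a·b on (0.0444, 0.7225) = 0.7348
  → value = 0.7348
|0.7000 − 0.7348| = 0.035

0.035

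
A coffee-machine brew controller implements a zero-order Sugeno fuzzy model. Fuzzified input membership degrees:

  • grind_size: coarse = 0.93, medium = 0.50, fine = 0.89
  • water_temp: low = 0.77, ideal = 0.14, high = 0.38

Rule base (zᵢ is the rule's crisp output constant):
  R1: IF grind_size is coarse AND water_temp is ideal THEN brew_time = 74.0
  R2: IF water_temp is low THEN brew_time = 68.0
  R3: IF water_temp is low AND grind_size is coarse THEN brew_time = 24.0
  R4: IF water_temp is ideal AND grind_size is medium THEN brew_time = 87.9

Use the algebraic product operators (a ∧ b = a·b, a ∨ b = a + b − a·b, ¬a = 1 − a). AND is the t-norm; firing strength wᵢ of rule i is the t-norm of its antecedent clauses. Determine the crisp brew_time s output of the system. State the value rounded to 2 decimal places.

50.60

R1 (z=74.0): coarse=0.93, ideal=0.14; AND[a·b] → w = 0.1302
R2 (z=68.0): low=0.77 → w = 0.7700
R3 (z=24.0): low=0.77, coarse=0.93; AND[a·b] → w = 0.7161
R4 (z=87.9): ideal=0.14, medium=0.50; AND[a·b] → w = 0.0700
Weighted average = (0.1302·74.0 + 0.7700·68.0 + 0.7161·24.0 + 0.0700·87.9) / (0.1302 + 0.7700 + 0.7161 + 0.0700)
  = 85.3342 / 1.6863 = 50.60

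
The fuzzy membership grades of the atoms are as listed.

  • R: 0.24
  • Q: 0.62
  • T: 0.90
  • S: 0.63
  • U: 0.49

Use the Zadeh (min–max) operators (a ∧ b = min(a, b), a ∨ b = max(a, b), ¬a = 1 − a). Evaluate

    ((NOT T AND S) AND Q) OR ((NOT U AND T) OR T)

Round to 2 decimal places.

NOT T = 1 − 0.90 = 0.10
NOT T AND S = min(a, b) on (0.10, 0.63) = 0.10
(NOT T AND S) AND Q = min(a, b) on (0.10, 0.62) = 0.10
NOT U = 1 − 0.49 = 0.51
NOT U AND T = min(a, b) on (0.51, 0.90) = 0.51
(NOT U AND T) OR T = max(a, b) on (0.51, 0.90) = 0.90
((NOT T AND S) AND Q) OR ((NOT U AND T) OR T) = max(a, b) on (0.10, 0.90) = 0.90

0.90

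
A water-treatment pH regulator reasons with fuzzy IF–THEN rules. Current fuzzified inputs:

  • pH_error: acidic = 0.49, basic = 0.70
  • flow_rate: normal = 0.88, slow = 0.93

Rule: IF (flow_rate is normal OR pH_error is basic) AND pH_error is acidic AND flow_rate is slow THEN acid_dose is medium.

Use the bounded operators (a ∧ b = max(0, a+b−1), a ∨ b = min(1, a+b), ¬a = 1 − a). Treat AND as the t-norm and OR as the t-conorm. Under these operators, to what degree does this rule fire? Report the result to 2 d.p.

firing strength: (normal=0.88 OR basic=0.70) = 1.00; AND[max(0, a+b−1)] with acidic=0.49, slow=0.93 → w = 0.42

0.42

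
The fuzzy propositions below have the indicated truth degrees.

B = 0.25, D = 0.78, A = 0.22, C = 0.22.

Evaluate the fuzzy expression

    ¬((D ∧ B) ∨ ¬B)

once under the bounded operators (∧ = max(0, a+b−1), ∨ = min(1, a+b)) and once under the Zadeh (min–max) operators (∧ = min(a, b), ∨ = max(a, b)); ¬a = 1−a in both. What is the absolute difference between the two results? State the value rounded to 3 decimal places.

Under bounded:
  D ∧ B = max(0, a+b−1) on (0.78, 0.25) = 0.03
  ¬B = 1 − 0.25 = 0.75
  (D ∧ B) ∨ ¬B = min(1, a+b) on (0.03, 0.75) = 0.78
  ¬((D ∧ B) ∨ ¬B) = 1 − 0.78 = 0.22
  → value = 0.2200
Under Zadeh (min–max):
  D ∧ B = min(a, b) on (0.78, 0.25) = 0.25
  ¬B = 1 − 0.25 = 0.75
  (D ∧ B) ∨ ¬B = max(a, b) on (0.25, 0.75) = 0.75
  ¬((D ∧ B) ∨ ¬B) = 1 − 0.75 = 0.25
  → value = 0.2500
|0.2200 − 0.2500| = 0.030

0.030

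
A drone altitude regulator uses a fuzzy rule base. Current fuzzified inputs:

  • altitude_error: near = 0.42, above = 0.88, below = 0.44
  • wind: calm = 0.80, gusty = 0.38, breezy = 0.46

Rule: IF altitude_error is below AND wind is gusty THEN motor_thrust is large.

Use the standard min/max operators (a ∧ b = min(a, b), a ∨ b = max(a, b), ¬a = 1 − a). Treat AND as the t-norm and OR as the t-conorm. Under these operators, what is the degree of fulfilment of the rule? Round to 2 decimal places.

0.38

firing strength: below=0.44, gusty=0.38; AND[min(a, b)] → w = 0.38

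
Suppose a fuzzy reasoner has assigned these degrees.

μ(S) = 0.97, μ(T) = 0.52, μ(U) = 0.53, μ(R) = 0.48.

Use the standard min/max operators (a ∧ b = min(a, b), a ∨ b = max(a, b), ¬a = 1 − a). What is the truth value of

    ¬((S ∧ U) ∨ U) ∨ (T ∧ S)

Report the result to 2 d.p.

0.52

S ∧ U = min(a, b) on (0.97, 0.53) = 0.53
(S ∧ U) ∨ U = max(a, b) on (0.53, 0.53) = 0.53
¬((S ∧ U) ∨ U) = 1 − 0.53 = 0.47
T ∧ S = min(a, b) on (0.52, 0.97) = 0.52
¬((S ∧ U) ∨ U) ∨ (T ∧ S) = max(a, b) on (0.47, 0.52) = 0.52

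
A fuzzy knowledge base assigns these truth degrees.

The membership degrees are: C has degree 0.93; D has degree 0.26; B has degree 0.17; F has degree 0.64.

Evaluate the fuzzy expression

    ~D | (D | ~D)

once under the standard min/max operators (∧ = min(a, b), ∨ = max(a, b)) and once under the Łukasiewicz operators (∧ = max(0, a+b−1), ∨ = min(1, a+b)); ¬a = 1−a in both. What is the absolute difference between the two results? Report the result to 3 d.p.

0.260

Under standard min/max:
  ~D = 1 − 0.26 = 0.74
  ~D = 1 − 0.26 = 0.74
  D | ~D = max(a, b) on (0.26, 0.74) = 0.74
  ~D | (D | ~D) = max(a, b) on (0.74, 0.74) = 0.74
  → value = 0.7400
Under Łukasiewicz:
  ~D = 1 − 0.26 = 0.74
  ~D = 1 − 0.26 = 0.74
  D | ~D = min(1, a+b) on (0.26, 0.74) = 1.00
  ~D | (D | ~D) = min(1, a+b) on (0.74, 1.00) = 1.00
  → value = 1.0000
|0.7400 − 1.0000| = 0.260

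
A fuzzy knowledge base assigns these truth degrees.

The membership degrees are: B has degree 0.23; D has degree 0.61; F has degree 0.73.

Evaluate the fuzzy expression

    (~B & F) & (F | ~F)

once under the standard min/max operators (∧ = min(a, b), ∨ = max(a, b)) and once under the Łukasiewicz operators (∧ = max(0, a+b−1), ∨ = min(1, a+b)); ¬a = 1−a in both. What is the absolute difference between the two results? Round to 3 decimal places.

Under standard min/max:
  ~B = 1 − 0.23 = 0.77
  ~B & F = min(a, b) on (0.77, 0.73) = 0.73
  ~F = 1 − 0.73 = 0.27
  F | ~F = max(a, b) on (0.73, 0.27) = 0.73
  (~B & F) & (F | ~F) = min(a, b) on (0.73, 0.73) = 0.73
  → value = 0.7300
Under Łukasiewicz:
  ~B = 1 − 0.23 = 0.77
  ~B & F = max(0, a+b−1) on (0.77, 0.73) = 0.50
  ~F = 1 − 0.73 = 0.27
  F | ~F = min(1, a+b) on (0.73, 0.27) = 1.00
  (~B & F) & (F | ~F) = max(0, a+b−1) on (0.50, 1.00) = 0.50
  → value = 0.5000
|0.7300 − 0.5000| = 0.230

0.230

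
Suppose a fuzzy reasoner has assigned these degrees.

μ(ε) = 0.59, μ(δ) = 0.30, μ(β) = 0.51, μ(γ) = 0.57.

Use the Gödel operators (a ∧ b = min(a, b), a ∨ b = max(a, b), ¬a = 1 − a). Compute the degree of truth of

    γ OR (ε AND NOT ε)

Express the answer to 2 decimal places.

NOT ε = 1 − 0.59 = 0.41
ε AND NOT ε = min(a, b) on (0.59, 0.41) = 0.41
γ OR (ε AND NOT ε) = max(a, b) on (0.57, 0.41) = 0.57

0.57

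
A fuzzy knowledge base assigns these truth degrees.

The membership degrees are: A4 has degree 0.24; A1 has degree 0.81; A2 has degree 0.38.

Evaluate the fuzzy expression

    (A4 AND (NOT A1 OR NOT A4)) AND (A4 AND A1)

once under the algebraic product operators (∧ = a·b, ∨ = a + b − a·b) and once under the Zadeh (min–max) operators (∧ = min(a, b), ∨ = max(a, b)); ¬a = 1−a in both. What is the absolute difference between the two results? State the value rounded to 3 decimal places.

Under algebraic product:
  NOT A1 = 1 − 0.8100 = 0.1900
  NOT A4 = 1 − 0.2400 = 0.7600
  NOT A1 OR NOT A4 = a + b − a·b on (0.1900, 0.7600) = 0.8056
  A4 AND (NOT A1 OR NOT A4) = a·b on (0.2400, 0.8056) = 0.1933
  A4 AND A1 = a·b on (0.2400, 0.8100) = 0.1944
  (A4 AND (NOT A1 OR NOT A4)) AND (A4 AND A1) = a·b on (0.1933, 0.1944) = 0.0376
  → value = 0.0376
Under Zadeh (min–max):
  NOT A1 = 1 − 0.81 = 0.19
  NOT A4 = 1 − 0.24 = 0.76
  NOT A1 OR NOT A4 = max(a, b) on (0.19, 0.76) = 0.76
  A4 AND (NOT A1 OR NOT A4) = min(a, b) on (0.24, 0.76) = 0.24
  A4 AND A1 = min(a, b) on (0.24, 0.81) = 0.24
  (A4 AND (NOT A1 OR NOT A4)) AND (A4 AND A1) = min(a, b) on (0.24, 0.24) = 0.24
  → value = 0.2400
|0.0376 − 0.2400| = 0.202

0.202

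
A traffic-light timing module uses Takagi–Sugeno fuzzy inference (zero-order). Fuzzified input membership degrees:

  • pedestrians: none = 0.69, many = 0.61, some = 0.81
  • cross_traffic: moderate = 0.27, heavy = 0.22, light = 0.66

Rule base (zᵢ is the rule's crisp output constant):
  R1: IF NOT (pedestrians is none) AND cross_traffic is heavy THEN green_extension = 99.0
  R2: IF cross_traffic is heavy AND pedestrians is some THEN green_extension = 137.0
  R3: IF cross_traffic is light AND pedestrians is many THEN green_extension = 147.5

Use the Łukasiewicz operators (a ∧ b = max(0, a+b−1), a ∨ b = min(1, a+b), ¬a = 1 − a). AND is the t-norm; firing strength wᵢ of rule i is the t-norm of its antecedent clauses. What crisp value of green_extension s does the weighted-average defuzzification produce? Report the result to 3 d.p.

146.450

R1 (z=99.0): ¬none=1−0.69=0.31, heavy=0.22; AND[max(0, a+b−1)] → w = 0.00
R2 (z=137.0): heavy=0.22, some=0.81; AND[max(0, a+b−1)] → w = 0.03
R3 (z=147.5): light=0.66, many=0.61; AND[max(0, a+b−1)] → w = 0.27
Weighted average = (0.00·99.0 + 0.03·137.0 + 0.27·147.5) / (0.00 + 0.03 + 0.27)
  = 43.9350 / 0.3000 = 146.450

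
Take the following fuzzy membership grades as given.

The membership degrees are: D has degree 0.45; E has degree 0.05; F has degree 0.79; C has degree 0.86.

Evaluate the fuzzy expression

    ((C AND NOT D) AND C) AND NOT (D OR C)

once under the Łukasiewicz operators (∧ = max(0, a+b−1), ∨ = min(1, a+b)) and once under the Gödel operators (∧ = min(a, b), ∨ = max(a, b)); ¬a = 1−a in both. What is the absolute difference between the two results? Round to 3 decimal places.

0.140

Under Łukasiewicz:
  NOT D = 1 − 0.45 = 0.55
  C AND NOT D = max(0, a+b−1) on (0.86, 0.55) = 0.41
  (C AND NOT D) AND C = max(0, a+b−1) on (0.41, 0.86) = 0.27
  D OR C = min(1, a+b) on (0.45, 0.86) = 1.00
  NOT (D OR C) = 1 − 1.00 = 0.00
  ((C AND NOT D) AND C) AND NOT (D OR C) = max(0, a+b−1) on (0.27, 0.00) = 0.00
  → value = 0.0000
Under Gödel:
  NOT D = 1 − 0.45 = 0.55
  C AND NOT D = min(a, b) on (0.86, 0.55) = 0.55
  (C AND NOT D) AND C = min(a, b) on (0.55, 0.86) = 0.55
  D OR C = max(a, b) on (0.45, 0.86) = 0.86
  NOT (D OR C) = 1 − 0.86 = 0.14
  ((C AND NOT D) AND C) AND NOT (D OR C) = min(a, b) on (0.55, 0.14) = 0.14
  → value = 0.1400
|0.0000 − 0.1400| = 0.140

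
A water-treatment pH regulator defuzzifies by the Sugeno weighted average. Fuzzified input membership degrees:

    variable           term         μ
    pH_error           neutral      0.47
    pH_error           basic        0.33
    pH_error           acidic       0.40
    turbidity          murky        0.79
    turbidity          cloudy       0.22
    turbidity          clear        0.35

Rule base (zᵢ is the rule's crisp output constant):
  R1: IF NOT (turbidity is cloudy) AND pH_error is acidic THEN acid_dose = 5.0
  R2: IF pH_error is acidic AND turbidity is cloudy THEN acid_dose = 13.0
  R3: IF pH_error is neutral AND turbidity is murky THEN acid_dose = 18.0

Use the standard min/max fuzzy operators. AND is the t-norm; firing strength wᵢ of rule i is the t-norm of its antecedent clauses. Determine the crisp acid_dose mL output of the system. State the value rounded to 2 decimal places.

R1 (z=5.0): ¬cloudy=1−0.22=0.78, acidic=0.40; AND[min(a, b)] → w = 0.40
R2 (z=13.0): acidic=0.40, cloudy=0.22; AND[min(a, b)] → w = 0.22
R3 (z=18.0): neutral=0.47, murky=0.79; AND[min(a, b)] → w = 0.47
Weighted average = (0.40·5.0 + 0.22·13.0 + 0.47·18.0) / (0.40 + 0.22 + 0.47)
  = 13.3200 / 1.0900 = 12.22

12.22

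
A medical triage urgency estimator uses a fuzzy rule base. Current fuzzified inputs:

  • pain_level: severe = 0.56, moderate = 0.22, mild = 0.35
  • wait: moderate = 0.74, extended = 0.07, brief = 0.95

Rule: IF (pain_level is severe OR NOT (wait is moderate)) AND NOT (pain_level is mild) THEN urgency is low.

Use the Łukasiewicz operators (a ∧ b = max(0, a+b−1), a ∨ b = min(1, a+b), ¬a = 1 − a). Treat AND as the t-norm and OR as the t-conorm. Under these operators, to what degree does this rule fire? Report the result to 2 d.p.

firing strength: (severe=0.56 OR ¬moderate=1−0.74=0.26) = 0.82; AND[max(0, a+b−1)] with ¬mild=1−0.35=0.65 → w = 0.47

0.47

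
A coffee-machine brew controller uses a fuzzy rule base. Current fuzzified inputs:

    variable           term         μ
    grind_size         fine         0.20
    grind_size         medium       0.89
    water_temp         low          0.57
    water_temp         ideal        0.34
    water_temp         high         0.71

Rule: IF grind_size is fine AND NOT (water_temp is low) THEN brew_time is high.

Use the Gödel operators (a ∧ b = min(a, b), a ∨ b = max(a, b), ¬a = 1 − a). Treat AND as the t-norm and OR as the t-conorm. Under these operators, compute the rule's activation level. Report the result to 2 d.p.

0.20

firing strength: fine=0.20, ¬low=1−0.57=0.43; AND[min(a, b)] → w = 0.20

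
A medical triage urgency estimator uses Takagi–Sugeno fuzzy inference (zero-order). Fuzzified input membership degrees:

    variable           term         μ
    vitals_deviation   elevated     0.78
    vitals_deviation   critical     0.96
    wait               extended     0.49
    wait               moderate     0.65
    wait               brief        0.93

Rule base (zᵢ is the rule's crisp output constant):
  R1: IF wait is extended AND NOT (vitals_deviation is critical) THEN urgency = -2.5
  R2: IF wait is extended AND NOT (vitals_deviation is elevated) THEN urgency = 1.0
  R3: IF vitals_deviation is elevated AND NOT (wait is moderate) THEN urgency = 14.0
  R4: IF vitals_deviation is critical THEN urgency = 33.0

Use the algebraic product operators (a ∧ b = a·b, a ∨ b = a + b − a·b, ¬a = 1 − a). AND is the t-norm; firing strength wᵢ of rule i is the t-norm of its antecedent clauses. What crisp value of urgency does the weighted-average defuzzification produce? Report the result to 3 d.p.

26.140

R1 (z=-2.5): extended=0.49, ¬critical=1−0.96=0.04; AND[a·b] → w = 0.0196
R2 (z=1.0): extended=0.49, ¬elevated=1−0.78=0.22; AND[a·b] → w = 0.1078
R3 (z=14.0): elevated=0.78, ¬moderate=1−0.65=0.35; AND[a·b] → w = 0.2730
R4 (z=33.0): critical=0.96 → w = 0.9600
Weighted average = (0.0196·-2.5 + 0.1078·1.0 + 0.2730·14.0 + 0.9600·33.0) / (0.0196 + 0.1078 + 0.2730 + 0.9600)
  = 35.5608 / 1.3604 = 26.140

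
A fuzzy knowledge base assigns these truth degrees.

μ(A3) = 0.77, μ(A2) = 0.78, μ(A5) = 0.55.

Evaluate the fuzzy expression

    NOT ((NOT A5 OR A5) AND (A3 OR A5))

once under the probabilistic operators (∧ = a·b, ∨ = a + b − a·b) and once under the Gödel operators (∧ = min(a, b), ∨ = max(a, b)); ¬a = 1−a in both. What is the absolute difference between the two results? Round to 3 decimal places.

Under probabilistic:
  NOT A5 = 1 − 0.5500 = 0.4500
  NOT A5 OR A5 = a + b − a·b on (0.4500, 0.5500) = 0.7525
  A3 OR A5 = a + b − a·b on (0.7700, 0.5500) = 0.8965
  (NOT A5 OR A5) AND (A3 OR A5) = a·b on (0.7525, 0.8965) = 0.6746
  NOT ((NOT A5 OR A5) AND (A3 OR A5)) = 1 − 0.6746 = 0.3254
  → value = 0.3254
Under Gödel:
  NOT A5 = 1 − 0.55 = 0.45
  NOT A5 OR A5 = max(a, b) on (0.45, 0.55) = 0.55
  A3 OR A5 = max(a, b) on (0.77, 0.55) = 0.77
  (NOT A5 OR A5) AND (A3 OR A5) = min(a, b) on (0.55, 0.77) = 0.55
  NOT ((NOT A5 OR A5) AND (A3 OR A5)) = 1 − 0.55 = 0.45
  → value = 0.4500
|0.3254 − 0.4500| = 0.125

0.125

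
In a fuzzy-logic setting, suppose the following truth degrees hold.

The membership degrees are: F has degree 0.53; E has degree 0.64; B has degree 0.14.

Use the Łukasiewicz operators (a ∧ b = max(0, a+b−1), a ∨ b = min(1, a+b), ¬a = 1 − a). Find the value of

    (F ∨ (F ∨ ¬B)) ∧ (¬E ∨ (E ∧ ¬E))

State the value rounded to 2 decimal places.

0.36

¬B = 1 − 0.14 = 0.86
F ∨ ¬B = min(1, a+b) on (0.53, 0.86) = 1.00
F ∨ (F ∨ ¬B) = min(1, a+b) on (0.53, 1.00) = 1.00
¬E = 1 − 0.64 = 0.36
¬E = 1 − 0.64 = 0.36
E ∧ ¬E = max(0, a+b−1) on (0.64, 0.36) = 0.00
¬E ∨ (E ∧ ¬E) = min(1, a+b) on (0.36, 0.00) = 0.36
(F ∨ (F ∨ ¬B)) ∧ (¬E ∨ (E ∧ ¬E)) = max(0, a+b−1) on (1.00, 0.36) = 0.36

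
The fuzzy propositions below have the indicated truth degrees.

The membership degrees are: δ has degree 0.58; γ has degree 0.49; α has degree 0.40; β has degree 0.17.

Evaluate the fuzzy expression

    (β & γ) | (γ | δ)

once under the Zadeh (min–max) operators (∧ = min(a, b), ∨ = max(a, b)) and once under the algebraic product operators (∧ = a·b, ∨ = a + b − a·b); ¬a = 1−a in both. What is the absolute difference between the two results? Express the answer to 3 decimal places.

0.224

Under Zadeh (min–max):
  β & γ = min(a, b) on (0.17, 0.49) = 0.17
  γ | δ = max(a, b) on (0.49, 0.58) = 0.58
  (β & γ) | (γ | δ) = max(a, b) on (0.17, 0.58) = 0.58
  → value = 0.5800
Under algebraic product:
  β & γ = a·b on (0.1700, 0.4900) = 0.0833
  γ | δ = a + b − a·b on (0.4900, 0.5800) = 0.7858
  (β & γ) | (γ | δ) = a + b − a·b on (0.0833, 0.7858) = 0.8036
  → value = 0.8036
|0.5800 − 0.8036| = 0.224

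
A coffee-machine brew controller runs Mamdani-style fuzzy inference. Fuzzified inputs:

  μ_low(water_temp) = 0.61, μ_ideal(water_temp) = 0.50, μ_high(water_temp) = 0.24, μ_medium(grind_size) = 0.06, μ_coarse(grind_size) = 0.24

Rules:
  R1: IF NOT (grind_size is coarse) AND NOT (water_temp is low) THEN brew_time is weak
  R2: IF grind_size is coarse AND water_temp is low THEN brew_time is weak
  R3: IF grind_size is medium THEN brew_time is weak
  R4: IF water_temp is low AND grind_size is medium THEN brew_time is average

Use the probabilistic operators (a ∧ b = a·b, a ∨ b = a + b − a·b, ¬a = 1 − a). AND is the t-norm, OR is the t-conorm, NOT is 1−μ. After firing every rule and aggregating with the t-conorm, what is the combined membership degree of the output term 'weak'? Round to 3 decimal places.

R1: ¬coarse=1−0.24=0.76, ¬low=1−0.61=0.39; AND[a·b] → w = 0.2964
R2: coarse=0.24, low=0.61; AND[a·b] → w = 0.1464
R3: medium=0.06 → w = 0.0600
R4: low=0.61, medium=0.06; AND[a·b] → w = 0.0366
Rules with consequent 'weak': {R1, R2, R3} → strengths 0.2964, 0.1464, 0.0600
Aggregate via t-conorm [a + b − a·b]: 0.4354

0.435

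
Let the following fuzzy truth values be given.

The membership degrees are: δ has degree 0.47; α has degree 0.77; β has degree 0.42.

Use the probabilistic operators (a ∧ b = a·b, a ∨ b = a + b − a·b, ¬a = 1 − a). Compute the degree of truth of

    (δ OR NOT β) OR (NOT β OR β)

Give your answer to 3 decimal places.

NOT β = 1 − 0.4200 = 0.5800
δ OR NOT β = a + b − a·b on (0.4700, 0.5800) = 0.7774
NOT β = 1 − 0.4200 = 0.5800
NOT β OR β = a + b − a·b on (0.5800, 0.4200) = 0.7564
(δ OR NOT β) OR (NOT β OR β) = a + b − a·b on (0.7774, 0.7564) = 0.9458

0.946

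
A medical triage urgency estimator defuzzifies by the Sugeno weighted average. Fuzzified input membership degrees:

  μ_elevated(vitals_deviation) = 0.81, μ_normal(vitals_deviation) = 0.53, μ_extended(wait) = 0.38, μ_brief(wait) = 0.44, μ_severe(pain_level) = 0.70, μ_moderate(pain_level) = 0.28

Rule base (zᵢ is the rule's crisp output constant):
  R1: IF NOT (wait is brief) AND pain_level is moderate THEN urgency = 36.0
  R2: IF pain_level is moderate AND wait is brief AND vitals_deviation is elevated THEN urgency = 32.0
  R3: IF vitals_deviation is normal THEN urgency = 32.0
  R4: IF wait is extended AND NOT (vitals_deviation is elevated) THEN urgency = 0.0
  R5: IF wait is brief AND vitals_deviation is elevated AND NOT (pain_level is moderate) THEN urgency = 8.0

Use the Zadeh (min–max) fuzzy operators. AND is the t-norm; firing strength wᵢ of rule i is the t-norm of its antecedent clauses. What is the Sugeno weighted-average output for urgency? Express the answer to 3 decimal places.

R1 (z=36.0): ¬brief=1−0.44=0.56, moderate=0.28; AND[min(a, b)] → w = 0.28
R2 (z=32.0): moderate=0.28, brief=0.44, elevated=0.81; AND[min(a, b)] → w = 0.28
R3 (z=32.0): normal=0.53 → w = 0.53
R4 (z=0.0): extended=0.38, ¬elevated=1−0.81=0.19; AND[min(a, b)] → w = 0.19
R5 (z=8.0): brief=0.44, elevated=0.81, ¬moderate=1−0.28=0.72; AND[min(a, b)] → w = 0.44
Weighted average = (0.28·36.0 + 0.28·32.0 + 0.53·32.0 + 0.19·0.0 + 0.44·8.0) / (0.28 + 0.28 + 0.53 + 0.19 + 0.44)
  = 39.5200 / 1.7200 = 22.977

22.977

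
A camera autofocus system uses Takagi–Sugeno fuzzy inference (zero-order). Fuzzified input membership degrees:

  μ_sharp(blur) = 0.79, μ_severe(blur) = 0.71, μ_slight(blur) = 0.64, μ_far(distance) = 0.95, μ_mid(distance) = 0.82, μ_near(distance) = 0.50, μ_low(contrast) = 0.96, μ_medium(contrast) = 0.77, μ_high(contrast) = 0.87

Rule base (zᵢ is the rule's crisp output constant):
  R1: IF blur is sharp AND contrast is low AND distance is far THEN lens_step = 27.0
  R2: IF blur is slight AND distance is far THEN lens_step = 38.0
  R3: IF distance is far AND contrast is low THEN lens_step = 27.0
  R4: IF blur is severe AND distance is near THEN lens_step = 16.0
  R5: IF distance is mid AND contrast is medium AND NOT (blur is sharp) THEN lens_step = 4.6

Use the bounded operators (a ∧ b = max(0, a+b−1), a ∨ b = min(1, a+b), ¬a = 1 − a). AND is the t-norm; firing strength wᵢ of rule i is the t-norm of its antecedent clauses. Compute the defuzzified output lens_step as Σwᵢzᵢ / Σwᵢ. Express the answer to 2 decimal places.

28.73

R1 (z=27.0): sharp=0.79, low=0.96, far=0.95; AND[max(0, a+b−1)] → w = 0.70
R2 (z=38.0): slight=0.64, far=0.95; AND[max(0, a+b−1)] → w = 0.59
R3 (z=27.0): far=0.95, low=0.96; AND[max(0, a+b−1)] → w = 0.91
R4 (z=16.0): severe=0.71, near=0.50; AND[max(0, a+b−1)] → w = 0.21
R5 (z=4.6): mid=0.82, medium=0.77, ¬sharp=1−0.79=0.21; AND[max(0, a+b−1)] → w = 0.00
Weighted average = (0.70·27.0 + 0.59·38.0 + 0.91·27.0 + 0.21·16.0 + 0.00·4.6) / (0.70 + 0.59 + 0.91 + 0.21 + 0.00)
  = 69.2500 / 2.4100 = 28.73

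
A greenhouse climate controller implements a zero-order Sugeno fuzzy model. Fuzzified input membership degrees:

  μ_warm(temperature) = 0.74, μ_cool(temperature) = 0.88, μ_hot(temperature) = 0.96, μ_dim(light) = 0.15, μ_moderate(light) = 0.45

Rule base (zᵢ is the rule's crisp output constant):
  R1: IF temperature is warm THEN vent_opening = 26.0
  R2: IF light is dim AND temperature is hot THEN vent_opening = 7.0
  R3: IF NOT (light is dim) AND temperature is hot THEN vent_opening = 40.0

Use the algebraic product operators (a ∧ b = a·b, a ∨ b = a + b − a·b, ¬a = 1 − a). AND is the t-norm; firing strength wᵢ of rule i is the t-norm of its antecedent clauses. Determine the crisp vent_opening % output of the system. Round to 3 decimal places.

31.111

R1 (z=26.0): warm=0.74 → w = 0.7400
R2 (z=7.0): dim=0.15, hot=0.96; AND[a·b] → w = 0.1440
R3 (z=40.0): ¬dim=1−0.15=0.85, hot=0.96; AND[a·b] → w = 0.8160
Weighted average = (0.7400·26.0 + 0.1440·7.0 + 0.8160·40.0) / (0.7400 + 0.1440 + 0.8160)
  = 52.8880 / 1.7000 = 31.111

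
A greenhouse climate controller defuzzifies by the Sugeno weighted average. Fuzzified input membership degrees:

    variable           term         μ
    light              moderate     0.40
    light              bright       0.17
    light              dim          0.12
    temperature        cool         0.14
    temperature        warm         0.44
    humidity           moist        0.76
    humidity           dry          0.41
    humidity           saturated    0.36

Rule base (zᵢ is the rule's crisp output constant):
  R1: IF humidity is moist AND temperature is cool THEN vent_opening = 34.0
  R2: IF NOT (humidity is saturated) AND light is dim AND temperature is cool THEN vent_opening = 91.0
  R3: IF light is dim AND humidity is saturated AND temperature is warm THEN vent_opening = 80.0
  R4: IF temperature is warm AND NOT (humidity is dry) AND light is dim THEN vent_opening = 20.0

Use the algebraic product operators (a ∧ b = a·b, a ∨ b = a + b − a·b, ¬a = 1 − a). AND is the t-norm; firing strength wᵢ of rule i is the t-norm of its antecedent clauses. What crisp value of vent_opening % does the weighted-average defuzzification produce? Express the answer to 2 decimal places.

40.28

R1 (z=34.0): moist=0.76, cool=0.14; AND[a·b] → w = 0.1064
R2 (z=91.0): ¬saturated=1−0.36=0.64, dim=0.12, cool=0.14; AND[a·b] → w = 0.0108
R3 (z=80.0): dim=0.12, saturated=0.36, warm=0.44; AND[a·b] → w = 0.0190
R4 (z=20.0): warm=0.44, ¬dry=1−0.41=0.59, dim=0.12; AND[a·b] → w = 0.0312
Weighted average = (0.1064·34.0 + 0.0108·91.0 + 0.0190·80.0 + 0.0312·20.0) / (0.1064 + 0.0108 + 0.0190 + 0.0312)
  = 6.7397 / 0.1673 = 40.28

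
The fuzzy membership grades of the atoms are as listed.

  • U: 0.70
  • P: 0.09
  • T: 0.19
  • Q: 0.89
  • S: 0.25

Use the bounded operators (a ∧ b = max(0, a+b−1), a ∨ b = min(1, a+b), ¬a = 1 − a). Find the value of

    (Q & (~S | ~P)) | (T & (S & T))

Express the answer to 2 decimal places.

~S = 1 − 0.25 = 0.75
~P = 1 − 0.09 = 0.91
~S | ~P = min(1, a+b) on (0.75, 0.91) = 1.00
Q & (~S | ~P) = max(0, a+b−1) on (0.89, 1.00) = 0.89
S & T = max(0, a+b−1) on (0.25, 0.19) = 0.00
T & (S & T) = max(0, a+b−1) on (0.19, 0.00) = 0.00
(Q & (~S | ~P)) | (T & (S & T)) = min(1, a+b) on (0.89, 0.00) = 0.89

0.89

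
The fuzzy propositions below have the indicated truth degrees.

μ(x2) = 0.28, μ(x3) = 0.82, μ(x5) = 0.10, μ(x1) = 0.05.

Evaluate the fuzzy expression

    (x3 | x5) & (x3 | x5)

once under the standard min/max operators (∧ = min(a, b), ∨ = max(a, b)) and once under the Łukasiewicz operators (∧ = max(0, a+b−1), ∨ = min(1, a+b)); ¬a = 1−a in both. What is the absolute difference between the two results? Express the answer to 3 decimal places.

Under standard min/max:
  x3 | x5 = max(a, b) on (0.82, 0.10) = 0.82
  x3 | x5 = max(a, b) on (0.82, 0.10) = 0.82
  (x3 | x5) & (x3 | x5) = min(a, b) on (0.82, 0.82) = 0.82
  → value = 0.8200
Under Łukasiewicz:
  x3 | x5 = min(1, a+b) on (0.82, 0.10) = 0.92
  x3 | x5 = min(1, a+b) on (0.82, 0.10) = 0.92
  (x3 | x5) & (x3 | x5) = max(0, a+b−1) on (0.92, 0.92) = 0.84
  → value = 0.8400
|0.8200 − 0.8400| = 0.020

0.020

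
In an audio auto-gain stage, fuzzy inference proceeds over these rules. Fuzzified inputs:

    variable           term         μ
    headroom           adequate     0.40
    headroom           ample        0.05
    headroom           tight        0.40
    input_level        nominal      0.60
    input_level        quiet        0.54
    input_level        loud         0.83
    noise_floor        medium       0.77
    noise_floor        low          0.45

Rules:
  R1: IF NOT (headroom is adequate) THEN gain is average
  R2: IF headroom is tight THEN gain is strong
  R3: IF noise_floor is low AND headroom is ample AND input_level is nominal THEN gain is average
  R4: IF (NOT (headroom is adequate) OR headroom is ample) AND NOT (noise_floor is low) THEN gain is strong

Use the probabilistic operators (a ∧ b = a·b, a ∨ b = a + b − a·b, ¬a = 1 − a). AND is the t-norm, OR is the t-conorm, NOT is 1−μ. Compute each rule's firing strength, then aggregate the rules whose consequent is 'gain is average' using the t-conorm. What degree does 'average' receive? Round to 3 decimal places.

0.605

R1: ¬adequate=1−0.40=0.60 → w = 0.6000
R2: tight=0.40 → w = 0.4000
R3: low=0.45, ample=0.05, nominal=0.60; AND[a·b] → w = 0.0135
R4: (¬adequate=1−0.40=0.60 OR ample=0.05) = 0.6200; AND[a·b] with ¬low=1−0.45=0.55 → w = 0.3410
Rules with consequent 'average': {R1, R3} → strengths 0.6000, 0.0135
Aggregate via t-conorm [a + b − a·b]: 0.6054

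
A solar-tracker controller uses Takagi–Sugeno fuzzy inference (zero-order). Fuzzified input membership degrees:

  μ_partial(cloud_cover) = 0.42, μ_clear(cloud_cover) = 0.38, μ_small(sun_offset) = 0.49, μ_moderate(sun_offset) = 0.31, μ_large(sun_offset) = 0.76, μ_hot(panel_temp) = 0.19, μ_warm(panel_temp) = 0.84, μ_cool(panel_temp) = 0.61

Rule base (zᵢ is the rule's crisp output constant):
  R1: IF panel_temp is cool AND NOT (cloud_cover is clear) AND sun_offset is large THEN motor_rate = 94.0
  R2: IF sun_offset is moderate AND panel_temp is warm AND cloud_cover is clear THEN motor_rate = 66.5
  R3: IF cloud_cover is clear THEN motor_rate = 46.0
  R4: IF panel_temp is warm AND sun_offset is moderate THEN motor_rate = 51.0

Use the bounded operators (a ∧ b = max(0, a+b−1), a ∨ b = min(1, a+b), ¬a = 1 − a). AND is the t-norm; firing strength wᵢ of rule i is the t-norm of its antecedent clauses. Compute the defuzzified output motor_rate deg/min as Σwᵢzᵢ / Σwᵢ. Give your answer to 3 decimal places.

R1 (z=94.0): cool=0.61, ¬clear=1−0.38=0.62, large=0.76; AND[max(0, a+b−1)] → w = 0.00
R2 (z=66.5): moderate=0.31, warm=0.84, clear=0.38; AND[max(0, a+b−1)] → w = 0.00
R3 (z=46.0): clear=0.38 → w = 0.38
R4 (z=51.0): warm=0.84, moderate=0.31; AND[max(0, a+b−1)] → w = 0.15
Weighted average = (0.00·94.0 + 0.00·66.5 + 0.38·46.0 + 0.15·51.0) / (0.00 + 0.00 + 0.38 + 0.15)
  = 25.1300 / 0.5300 = 47.415

47.415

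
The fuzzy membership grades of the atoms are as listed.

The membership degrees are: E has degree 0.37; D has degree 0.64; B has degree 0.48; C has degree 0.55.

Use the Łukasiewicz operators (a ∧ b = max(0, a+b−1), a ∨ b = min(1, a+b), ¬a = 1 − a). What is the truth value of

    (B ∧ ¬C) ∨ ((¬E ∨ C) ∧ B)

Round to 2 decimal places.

¬C = 1 − 0.55 = 0.45
B ∧ ¬C = max(0, a+b−1) on (0.48, 0.45) = 0.00
¬E = 1 − 0.37 = 0.63
¬E ∨ C = min(1, a+b) on (0.63, 0.55) = 1.00
(¬E ∨ C) ∧ B = max(0, a+b−1) on (1.00, 0.48) = 0.48
(B ∧ ¬C) ∨ ((¬E ∨ C) ∧ B) = min(1, a+b) on (0.00, 0.48) = 0.48

0.48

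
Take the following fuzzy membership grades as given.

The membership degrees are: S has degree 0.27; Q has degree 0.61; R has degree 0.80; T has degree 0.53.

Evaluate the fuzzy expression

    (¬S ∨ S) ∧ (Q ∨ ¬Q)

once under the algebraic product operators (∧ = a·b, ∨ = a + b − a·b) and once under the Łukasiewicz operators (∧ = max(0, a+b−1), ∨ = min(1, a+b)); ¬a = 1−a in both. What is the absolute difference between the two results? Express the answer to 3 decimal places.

0.388

Under algebraic product:
  ¬S = 1 − 0.2700 = 0.7300
  ¬S ∨ S = a + b − a·b on (0.7300, 0.2700) = 0.8029
  ¬Q = 1 − 0.6100 = 0.3900
  Q ∨ ¬Q = a + b − a·b on (0.6100, 0.3900) = 0.7621
  (¬S ∨ S) ∧ (Q ∨ ¬Q) = a·b on (0.8029, 0.7621) = 0.6119
  → value = 0.6119
Under Łukasiewicz:
  ¬S = 1 − 0.27 = 0.73
  ¬S ∨ S = min(1, a+b) on (0.73, 0.27) = 1.00
  ¬Q = 1 − 0.61 = 0.39
  Q ∨ ¬Q = min(1, a+b) on (0.61, 0.39) = 1.00
  (¬S ∨ S) ∧ (Q ∨ ¬Q) = max(0, a+b−1) on (1.00, 1.00) = 1.00
  → value = 1.0000
|0.6119 − 1.0000| = 0.388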